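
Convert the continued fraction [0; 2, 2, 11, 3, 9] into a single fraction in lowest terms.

Start with 9.
3 + 1/(9/1) = 3 + 1/9 = 28/9
11 + 1/(28/9) = 11 + 9/28 = 317/28
2 + 1/(317/28) = 2 + 28/317 = 662/317
2 + 1/(662/317) = 2 + 317/662 = 1641/662
0 + 1/(1641/662) = 0 + 662/1641 = 662/1641

662/1641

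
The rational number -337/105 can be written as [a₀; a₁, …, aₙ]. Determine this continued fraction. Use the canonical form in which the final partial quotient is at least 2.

-337 = -4·105 + 83, so a_0 = -4
105 = 1·83 + 22, so a_1 = 1
83 = 3·22 + 17, so a_2 = 3
22 = 1·17 + 5, so a_3 = 1
17 = 3·5 + 2, so a_4 = 3
5 = 2·2 + 1, so a_5 = 2
2 = 2·1 + 0, so a_6 = 2

[-4; 1, 3, 1, 3, 2, 2]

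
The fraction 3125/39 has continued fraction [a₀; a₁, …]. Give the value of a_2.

1

3125 ÷ 39 → quotient 80, remainder 5
39 ÷ 5 → quotient 7, remainder 4
5 ÷ 4 → quotient 1, remainder 1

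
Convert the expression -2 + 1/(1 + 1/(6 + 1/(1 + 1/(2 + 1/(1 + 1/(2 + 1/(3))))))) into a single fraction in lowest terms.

-323/286

Starting at the tail and folding back:
Start with 3.
2 + 1/(3/1) = 2 + 1/3 = 7/3
1 + 1/(7/3) = 1 + 3/7 = 10/7
2 + 1/(10/7) = 2 + 7/10 = 27/10
1 + 1/(27/10) = 1 + 10/27 = 37/27
6 + 1/(37/27) = 6 + 27/37 = 249/37
1 + 1/(249/37) = 1 + 37/249 = 286/249
-2 + 1/(286/249) = -2 + 249/286 = -323/286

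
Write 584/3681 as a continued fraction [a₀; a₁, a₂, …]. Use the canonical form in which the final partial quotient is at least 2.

584 ÷ 3681 → quotient 0, remainder 584
3681 ÷ 584 → quotient 6, remainder 177
584 ÷ 177 → quotient 3, remainder 53
177 ÷ 53 → quotient 3, remainder 18
53 ÷ 18 → quotient 2, remainder 17
18 ÷ 17 → quotient 1, remainder 1
17 ÷ 1 → quotient 17, remainder 0

[0; 6, 3, 3, 2, 1, 17]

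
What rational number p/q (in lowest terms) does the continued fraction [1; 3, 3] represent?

Start with 3.
3 + 1/(3/1) = 3 + 1/3 = 10/3
1 + 1/(10/3) = 1 + 3/10 = 13/10

13/10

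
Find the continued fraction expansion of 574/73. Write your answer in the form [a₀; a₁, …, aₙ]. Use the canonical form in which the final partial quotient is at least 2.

[7; 1, 6, 3, 3]

Apply division with remainder until the remainder is 0:
574 = 7·73 + 63, so a_0 = 7
73 = 1·63 + 10, so a_1 = 1
63 = 6·10 + 3, so a_2 = 6
10 = 3·3 + 1, so a_3 = 3
3 = 3·1 + 0, so a_4 = 3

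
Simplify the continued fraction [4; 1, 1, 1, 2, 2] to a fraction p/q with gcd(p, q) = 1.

88/19

Start with 2.
2 + 1/(2/1) = 2 + 1/2 = 5/2
1 + 1/(5/2) = 1 + 2/5 = 7/5
1 + 1/(7/5) = 1 + 5/7 = 12/7
1 + 1/(12/7) = 1 + 7/12 = 19/12
4 + 1/(19/12) = 4 + 12/19 = 88/19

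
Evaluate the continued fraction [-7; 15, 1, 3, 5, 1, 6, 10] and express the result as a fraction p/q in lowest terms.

Start with 10.
6 + 1/(10/1) = 6 + 1/10 = 61/10
1 + 1/(61/10) = 1 + 10/61 = 71/61
5 + 1/(71/61) = 5 + 61/71 = 416/71
3 + 1/(416/71) = 3 + 71/416 = 1319/416
1 + 1/(1319/416) = 1 + 416/1319 = 1735/1319
15 + 1/(1735/1319) = 15 + 1319/1735 = 27344/1735
-7 + 1/(27344/1735) = -7 + 1735/27344 = -189673/27344

-189673/27344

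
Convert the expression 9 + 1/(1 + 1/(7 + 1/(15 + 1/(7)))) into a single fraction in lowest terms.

Start with 7.
15 + 1/(7/1) = 15 + 1/7 = 106/7
7 + 1/(106/7) = 7 + 7/106 = 749/106
1 + 1/(749/106) = 1 + 106/749 = 855/749
9 + 1/(855/749) = 9 + 749/855 = 8444/855

8444/855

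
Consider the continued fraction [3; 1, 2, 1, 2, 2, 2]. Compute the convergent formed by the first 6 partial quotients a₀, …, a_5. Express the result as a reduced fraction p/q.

Starting at the tail and folding back:
Start with 2.
2 + 1/(2/1) = 2 + 1/2 = 5/2
1 + 1/(5/2) = 1 + 2/5 = 7/5
2 + 1/(7/5) = 2 + 5/7 = 19/7
1 + 1/(19/7) = 1 + 7/19 = 26/19
3 + 1/(26/19) = 3 + 19/26 = 97/26

97/26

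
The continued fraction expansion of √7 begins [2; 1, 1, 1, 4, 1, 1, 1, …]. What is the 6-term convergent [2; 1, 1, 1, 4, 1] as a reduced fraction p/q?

45/17

Compute successive convergents:
a_0 = 2: 2/1
a_1 = 1: 3/1
a_2 = 1: 5/2
a_3 = 1: 8/3
a_4 = 4: 37/14
a_5 = 1: 45/17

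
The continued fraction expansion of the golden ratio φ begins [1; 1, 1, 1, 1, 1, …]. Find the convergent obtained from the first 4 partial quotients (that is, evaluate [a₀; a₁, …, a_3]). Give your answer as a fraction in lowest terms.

Start with 1.
1 + 1/(1/1) = 1 + 1/1 = 2/1
1 + 1/(2/1) = 1 + 1/2 = 3/2
1 + 1/(3/2) = 1 + 2/3 = 5/3

5/3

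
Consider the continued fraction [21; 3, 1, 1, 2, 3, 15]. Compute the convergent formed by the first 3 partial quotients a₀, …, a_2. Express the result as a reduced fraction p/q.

85/4

a_0 = 21: 21/1
a_1 = 3: 64/3
a_2 = 1: 85/4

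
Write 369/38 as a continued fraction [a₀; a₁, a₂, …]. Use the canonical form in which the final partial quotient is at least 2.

369 ÷ 38 → quotient 9, remainder 27
38 ÷ 27 → quotient 1, remainder 11
27 ÷ 11 → quotient 2, remainder 5
11 ÷ 5 → quotient 2, remainder 1
5 ÷ 1 → quotient 5, remainder 0

[9; 1, 2, 2, 5]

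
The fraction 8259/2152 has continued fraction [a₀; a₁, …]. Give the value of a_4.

58

Repeatedly divide and take the remainder:
⌊8259/2152⌋ = 3, remainder 1803
⌊2152/1803⌋ = 1, remainder 349
⌊1803/349⌋ = 5, remainder 58
⌊349/58⌋ = 6, remainder 1
⌊58/1⌋ = 58, remainder 0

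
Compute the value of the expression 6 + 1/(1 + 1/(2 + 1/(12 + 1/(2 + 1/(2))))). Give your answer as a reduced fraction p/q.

1275/191

a_0 = 6: 6/1
a_1 = 1: 7/1
a_2 = 2: 20/3
a_3 = 12: 247/37
a_4 = 2: 514/77
a_5 = 2: 1275/191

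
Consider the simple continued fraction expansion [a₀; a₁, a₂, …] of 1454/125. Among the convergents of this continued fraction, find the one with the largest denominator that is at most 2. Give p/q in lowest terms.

23/2

List convergents until the denominator exceeds the bound:
a_0 = 11: 11/1  (≤ bound)
a_1 = 1: 12/1  (≤ bound)
a_2 = 1: 23/2  (≤ bound)
a_3 = 1: 35/3  (> 2, stop)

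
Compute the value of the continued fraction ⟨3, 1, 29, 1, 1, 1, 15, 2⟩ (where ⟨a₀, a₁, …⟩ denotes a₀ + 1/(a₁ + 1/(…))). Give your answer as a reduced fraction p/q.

11799/2974

a_0 = 3: 3/1
a_1 = 1: 4/1
a_2 = 29: 119/30
a_3 = 1: 123/31
a_4 = 1: 242/61
a_5 = 1: 365/92
a_6 = 15: 5717/1441
a_7 = 2: 11799/2974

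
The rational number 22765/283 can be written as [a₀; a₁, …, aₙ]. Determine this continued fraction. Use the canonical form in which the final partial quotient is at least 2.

[80; 2, 3, 1, 3, 1, 2, 2]

Run the Euclidean algorithm, recording each quotient:
⌊22765/283⌋ = 80, remainder 125
⌊283/125⌋ = 2, remainder 33
⌊125/33⌋ = 3, remainder 26
⌊33/26⌋ = 1, remainder 7
⌊26/7⌋ = 3, remainder 5
⌊7/5⌋ = 1, remainder 2
⌊5/2⌋ = 2, remainder 1
⌊2/1⌋ = 2, remainder 0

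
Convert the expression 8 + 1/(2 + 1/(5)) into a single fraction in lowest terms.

93/11

Compute successive convergents:
a_0 = 8: 8/1
a_1 = 2: 17/2
a_2 = 5: 93/11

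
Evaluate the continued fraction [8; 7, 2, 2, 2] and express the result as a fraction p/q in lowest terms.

724/89

Work from the innermost term outward:
Start with 2.
2 + 1/(2/1) = 2 + 1/2 = 5/2
2 + 1/(5/2) = 2 + 2/5 = 12/5
7 + 1/(12/5) = 7 + 5/12 = 89/12
8 + 1/(89/12) = 8 + 12/89 = 724/89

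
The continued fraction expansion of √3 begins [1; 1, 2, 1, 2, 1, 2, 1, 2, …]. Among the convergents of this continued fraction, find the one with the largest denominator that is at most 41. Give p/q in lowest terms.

a_0 = 1: 1/1  (≤ bound)
a_1 = 1: 2/1  (≤ bound)
a_2 = 2: 5/3  (≤ bound)
a_3 = 1: 7/4  (≤ bound)
a_4 = 2: 19/11  (≤ bound)
a_5 = 1: 26/15  (≤ bound)
a_6 = 2: 71/41  (≤ bound)
a_7 = 1: 97/56  (> 41, stop)

71/41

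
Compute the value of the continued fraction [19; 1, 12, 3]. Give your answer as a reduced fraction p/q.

797/40

Work from the innermost term outward:
Start with 3.
12 + 1/(3/1) = 12 + 1/3 = 37/3
1 + 1/(37/3) = 1 + 3/37 = 40/37
19 + 1/(40/37) = 19 + 37/40 = 797/40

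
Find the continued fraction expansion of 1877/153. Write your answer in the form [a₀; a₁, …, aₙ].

1877 = 12·153 + 41, so a_0 = 12
153 = 3·41 + 30, so a_1 = 3
41 = 1·30 + 11, so a_2 = 1
30 = 2·11 + 8, so a_3 = 2
11 = 1·8 + 3, so a_4 = 1
8 = 2·3 + 2, so a_5 = 2
3 = 1·2 + 1, so a_6 = 1
2 = 2·1 + 0, so a_7 = 2

[12; 3, 1, 2, 1, 2, 1, 2]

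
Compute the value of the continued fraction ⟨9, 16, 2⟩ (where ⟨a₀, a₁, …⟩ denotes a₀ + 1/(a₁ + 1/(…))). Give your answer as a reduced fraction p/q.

299/33

Collapse the nested fraction from the inside out:
Start with 2.
16 + 1/(2/1) = 16 + 1/2 = 33/2
9 + 1/(33/2) = 9 + 2/33 = 299/33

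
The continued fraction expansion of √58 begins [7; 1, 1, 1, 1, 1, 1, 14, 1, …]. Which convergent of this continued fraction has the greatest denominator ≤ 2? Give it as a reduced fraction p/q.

15/2

List convergents until the denominator exceeds the bound:
a_0 = 7: 7/1  (≤ bound)
a_1 = 1: 8/1  (≤ bound)
a_2 = 1: 15/2  (≤ bound)
a_3 = 1: 23/3  (> 2, stop)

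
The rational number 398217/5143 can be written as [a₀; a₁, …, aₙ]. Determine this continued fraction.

[77; 2, 3, 56, 4, 3]

⌊398217/5143⌋ = 77, remainder 2206
⌊5143/2206⌋ = 2, remainder 731
⌊2206/731⌋ = 3, remainder 13
⌊731/13⌋ = 56, remainder 3
⌊13/3⌋ = 4, remainder 1
⌊3/1⌋ = 3, remainder 0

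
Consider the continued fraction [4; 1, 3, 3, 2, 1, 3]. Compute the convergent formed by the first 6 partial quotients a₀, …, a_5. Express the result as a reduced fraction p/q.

Compute successive convergents:
a_0 = 4: 4/1
a_1 = 1: 5/1
a_2 = 3: 19/4
a_3 = 3: 62/13
a_4 = 2: 143/30
a_5 = 1: 205/43

205/43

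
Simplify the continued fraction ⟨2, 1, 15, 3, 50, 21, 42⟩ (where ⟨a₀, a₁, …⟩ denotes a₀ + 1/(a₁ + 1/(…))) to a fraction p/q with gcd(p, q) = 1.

6405149/2179536

Use the convergent recurrence hₖ = aₖ·hₖ₋₁ + hₖ₋₂ (and likewise for the denominators kₖ):
a_0 = 2: 2/1
a_1 = 1: 3/1
a_2 = 15: 47/16
a_3 = 3: 144/49
a_4 = 50: 7247/2466
a_5 = 21: 152331/51835
a_6 = 42: 6405149/2179536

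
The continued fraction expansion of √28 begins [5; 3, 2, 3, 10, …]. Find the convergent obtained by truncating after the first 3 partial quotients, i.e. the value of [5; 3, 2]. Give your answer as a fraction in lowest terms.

Work from the innermost term outward:
Start with 2.
3 + 1/(2/1) = 3 + 1/2 = 7/2
5 + 1/(7/2) = 5 + 2/7 = 37/7

37/7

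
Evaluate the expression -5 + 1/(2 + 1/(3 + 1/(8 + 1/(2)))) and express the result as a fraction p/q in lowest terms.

-562/123

Start with 2.
8 + 1/(2/1) = 8 + 1/2 = 17/2
3 + 1/(17/2) = 3 + 2/17 = 53/17
2 + 1/(53/17) = 2 + 17/53 = 123/53
-5 + 1/(123/53) = -5 + 53/123 = -562/123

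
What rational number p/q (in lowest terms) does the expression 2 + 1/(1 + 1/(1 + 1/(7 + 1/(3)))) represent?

119/47

Starting at the tail and folding back:
Start with 3.
7 + 1/(3/1) = 7 + 1/3 = 22/3
1 + 1/(22/3) = 1 + 3/22 = 25/22
1 + 1/(25/22) = 1 + 22/25 = 47/25
2 + 1/(47/25) = 2 + 25/47 = 119/47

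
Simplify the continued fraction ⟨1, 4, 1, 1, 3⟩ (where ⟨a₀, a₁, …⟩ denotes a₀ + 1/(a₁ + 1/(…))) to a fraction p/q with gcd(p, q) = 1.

Start with 3.
1 + 1/(3/1) = 1 + 1/3 = 4/3
1 + 1/(4/3) = 1 + 3/4 = 7/4
4 + 1/(7/4) = 4 + 4/7 = 32/7
1 + 1/(32/7) = 1 + 7/32 = 39/32

39/32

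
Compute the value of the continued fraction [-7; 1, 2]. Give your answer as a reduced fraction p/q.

Work from the innermost term outward:
Start with 2.
1 + 1/(2/1) = 1 + 1/2 = 3/2
-7 + 1/(3/2) = -7 + 2/3 = -19/3

-19/3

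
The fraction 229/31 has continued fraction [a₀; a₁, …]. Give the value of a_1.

229 = 7·31 + 12, so a_0 = 7
31 = 2·12 + 7, so a_1 = 2

2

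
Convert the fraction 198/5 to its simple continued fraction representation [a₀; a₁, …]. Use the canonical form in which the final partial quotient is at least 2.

[39; 1, 1, 2]

Repeatedly divide and take the remainder:
198 = 39·5 + 3, so a_0 = 39
5 = 1·3 + 2, so a_1 = 1
3 = 1·2 + 1, so a_2 = 1
2 = 2·1 + 0, so a_3 = 2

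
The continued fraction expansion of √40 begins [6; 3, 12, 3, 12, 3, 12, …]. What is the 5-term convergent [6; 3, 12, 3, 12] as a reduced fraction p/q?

Start with 12.
3 + 1/(12/1) = 3 + 1/12 = 37/12
12 + 1/(37/12) = 12 + 12/37 = 456/37
3 + 1/(456/37) = 3 + 37/456 = 1405/456
6 + 1/(1405/456) = 6 + 456/1405 = 8886/1405

8886/1405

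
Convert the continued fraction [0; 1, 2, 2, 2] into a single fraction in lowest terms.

12/17

a_0 = 0: 0/1
a_1 = 1: 1/1
a_2 = 2: 2/3
a_3 = 2: 5/7
a_4 = 2: 12/17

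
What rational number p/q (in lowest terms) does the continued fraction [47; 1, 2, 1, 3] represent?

716/15

Start with 3.
1 + 1/(3/1) = 1 + 1/3 = 4/3
2 + 1/(4/3) = 2 + 3/4 = 11/4
1 + 1/(11/4) = 1 + 4/11 = 15/11
47 + 1/(15/11) = 47 + 11/15 = 716/15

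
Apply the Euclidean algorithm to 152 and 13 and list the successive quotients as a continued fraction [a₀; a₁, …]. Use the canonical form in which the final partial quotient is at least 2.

[11; 1, 2, 4]

Apply division with remainder until the remainder is 0:
152 = 11·13 + 9, so a_0 = 11
13 = 1·9 + 4, so a_1 = 1
9 = 2·4 + 1, so a_2 = 2
4 = 4·1 + 0, so a_3 = 4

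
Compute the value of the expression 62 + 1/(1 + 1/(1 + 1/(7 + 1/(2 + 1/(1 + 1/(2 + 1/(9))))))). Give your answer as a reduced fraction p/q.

73850/1181

Starting at the tail and folding back:
Start with 9.
2 + 1/(9/1) = 2 + 1/9 = 19/9
1 + 1/(19/9) = 1 + 9/19 = 28/19
2 + 1/(28/19) = 2 + 19/28 = 75/28
7 + 1/(75/28) = 7 + 28/75 = 553/75
1 + 1/(553/75) = 1 + 75/553 = 628/553
1 + 1/(628/553) = 1 + 553/628 = 1181/628
62 + 1/(1181/628) = 62 + 628/1181 = 73850/1181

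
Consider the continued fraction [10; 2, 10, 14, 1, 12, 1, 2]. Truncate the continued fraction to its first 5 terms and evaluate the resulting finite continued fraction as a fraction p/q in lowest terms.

3321/317

Build up convergents one term at a time:
a_0 = 10: 10/1
a_1 = 2: 21/2
a_2 = 10: 220/21
a_3 = 14: 3101/296
a_4 = 1: 3321/317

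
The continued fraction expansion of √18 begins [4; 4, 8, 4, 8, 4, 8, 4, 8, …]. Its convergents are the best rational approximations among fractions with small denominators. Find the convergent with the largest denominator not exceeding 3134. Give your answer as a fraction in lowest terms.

List convergents until the denominator exceeds the bound:
a_0 = 4: 4/1  (≤ bound)
a_1 = 4: 17/4  (≤ bound)
a_2 = 8: 140/33  (≤ bound)
a_3 = 4: 577/136  (≤ bound)
a_4 = 8: 4756/1121  (≤ bound)
a_5 = 4: 19601/4620  (> 3134, stop)

4756/1121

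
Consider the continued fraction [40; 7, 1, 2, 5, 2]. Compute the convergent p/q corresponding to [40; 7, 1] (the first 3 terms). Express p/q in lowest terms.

321/8

Start with 1.
7 + 1/(1/1) = 7 + 1/1 = 8/1
40 + 1/(8/1) = 40 + 1/8 = 321/8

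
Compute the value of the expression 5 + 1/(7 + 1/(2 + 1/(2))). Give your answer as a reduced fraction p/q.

190/37

Collapse the nested fraction from the inside out:
Start with 2.
2 + 1/(2/1) = 2 + 1/2 = 5/2
7 + 1/(5/2) = 7 + 2/5 = 37/5
5 + 1/(37/5) = 5 + 5/37 = 190/37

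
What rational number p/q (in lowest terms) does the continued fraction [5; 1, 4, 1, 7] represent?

274/47

Start with 7.
1 + 1/(7/1) = 1 + 1/7 = 8/7
4 + 1/(8/7) = 4 + 7/8 = 39/8
1 + 1/(39/8) = 1 + 8/39 = 47/39
5 + 1/(47/39) = 5 + 39/47 = 274/47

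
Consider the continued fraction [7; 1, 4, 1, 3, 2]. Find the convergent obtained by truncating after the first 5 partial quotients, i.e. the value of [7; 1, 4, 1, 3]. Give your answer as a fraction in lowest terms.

180/23

Compute successive convergents:
a_0 = 7: 7/1
a_1 = 1: 8/1
a_2 = 4: 39/5
a_3 = 1: 47/6
a_4 = 3: 180/23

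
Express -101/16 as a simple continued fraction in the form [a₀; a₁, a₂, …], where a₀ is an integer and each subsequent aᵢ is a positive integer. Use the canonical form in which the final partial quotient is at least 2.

[-7; 1, 2, 5]

Repeatedly divide and take the remainder:
-101 ÷ 16 → quotient -7, remainder 11
16 ÷ 11 → quotient 1, remainder 5
11 ÷ 5 → quotient 2, remainder 1
5 ÷ 1 → quotient 5, remainder 0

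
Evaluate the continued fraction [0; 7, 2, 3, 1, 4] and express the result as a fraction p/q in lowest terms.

43/320

Starting at the tail and folding back:
Start with 4.
1 + 1/(4/1) = 1 + 1/4 = 5/4
3 + 1/(5/4) = 3 + 4/5 = 19/5
2 + 1/(19/5) = 2 + 5/19 = 43/19
7 + 1/(43/19) = 7 + 19/43 = 320/43
0 + 1/(320/43) = 0 + 43/320 = 43/320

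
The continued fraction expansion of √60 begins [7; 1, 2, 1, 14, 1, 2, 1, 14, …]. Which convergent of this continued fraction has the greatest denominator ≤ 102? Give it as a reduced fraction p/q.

List convergents until the denominator exceeds the bound:
a_0 = 7: 7/1  (≤ bound)
a_1 = 1: 8/1  (≤ bound)
a_2 = 2: 23/3  (≤ bound)
a_3 = 1: 31/4  (≤ bound)
a_4 = 14: 457/59  (≤ bound)
a_5 = 1: 488/63  (≤ bound)
a_6 = 2: 1433/185  (> 102, stop)

488/63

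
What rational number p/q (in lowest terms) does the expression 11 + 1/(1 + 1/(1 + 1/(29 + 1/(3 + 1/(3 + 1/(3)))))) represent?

22637/1967

Start with 3.
3 + 1/(3/1) = 3 + 1/3 = 10/3
3 + 1/(10/3) = 3 + 3/10 = 33/10
29 + 1/(33/10) = 29 + 10/33 = 967/33
1 + 1/(967/33) = 1 + 33/967 = 1000/967
1 + 1/(1000/967) = 1 + 967/1000 = 1967/1000
11 + 1/(1967/1000) = 11 + 1000/1967 = 22637/1967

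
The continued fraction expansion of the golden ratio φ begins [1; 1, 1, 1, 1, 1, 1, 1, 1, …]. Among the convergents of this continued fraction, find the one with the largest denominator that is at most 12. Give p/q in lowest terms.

List convergents until the denominator exceeds the bound:
a_0 = 1: 1/1  (≤ bound)
a_1 = 1: 2/1  (≤ bound)
a_2 = 1: 3/2  (≤ bound)
a_3 = 1: 5/3  (≤ bound)
a_4 = 1: 8/5  (≤ bound)
a_5 = 1: 13/8  (≤ bound)
a_6 = 1: 21/13  (> 12, stop)

13/8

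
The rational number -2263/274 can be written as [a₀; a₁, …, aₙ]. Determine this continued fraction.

[-9; 1, 2, 1, 6, 10]

-2263 = -9·274 + 203, so a_0 = -9
274 = 1·203 + 71, so a_1 = 1
203 = 2·71 + 61, so a_2 = 2
71 = 1·61 + 10, so a_3 = 1
61 = 6·10 + 1, so a_4 = 6
10 = 10·1 + 0, so a_5 = 10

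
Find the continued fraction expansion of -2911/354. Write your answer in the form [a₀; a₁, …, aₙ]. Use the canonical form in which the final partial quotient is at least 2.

[-9; 1, 3, 2, 12, 1, 2]

Repeatedly divide and take the remainder:
⌊-2911/354⌋ = -9, remainder 275
⌊354/275⌋ = 1, remainder 79
⌊275/79⌋ = 3, remainder 38
⌊79/38⌋ = 2, remainder 3
⌊38/3⌋ = 12, remainder 2
⌊3/2⌋ = 1, remainder 1
⌊2/1⌋ = 2, remainder 0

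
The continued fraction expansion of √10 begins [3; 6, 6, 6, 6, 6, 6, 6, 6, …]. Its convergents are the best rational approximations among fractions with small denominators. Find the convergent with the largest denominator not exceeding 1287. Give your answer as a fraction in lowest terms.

a_0 = 3: 3/1  (≤ bound)
a_1 = 6: 19/6  (≤ bound)
a_2 = 6: 117/37  (≤ bound)
a_3 = 6: 721/228  (≤ bound)
a_4 = 6: 4443/1405  (> 1287, stop)

721/228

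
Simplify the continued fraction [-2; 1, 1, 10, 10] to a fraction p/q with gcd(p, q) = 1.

Start with 10.
10 + 1/(10/1) = 10 + 1/10 = 101/10
1 + 1/(101/10) = 1 + 10/101 = 111/101
1 + 1/(111/101) = 1 + 101/111 = 212/111
-2 + 1/(212/111) = -2 + 111/212 = -313/212

-313/212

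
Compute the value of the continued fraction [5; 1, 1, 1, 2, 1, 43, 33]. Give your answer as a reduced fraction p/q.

89525/15884

Use the convergent recurrence hₖ = aₖ·hₖ₋₁ + hₖ₋₂ (and likewise for the denominators kₖ):
a_0 = 5: 5/1
a_1 = 1: 6/1
a_2 = 1: 11/2
a_3 = 1: 17/3
a_4 = 2: 45/8
a_5 = 1: 62/11
a_6 = 43: 2711/481
a_7 = 33: 89525/15884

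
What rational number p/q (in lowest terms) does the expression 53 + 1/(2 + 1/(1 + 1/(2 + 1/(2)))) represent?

a_0 = 53: 53/1
a_1 = 2: 107/2
a_2 = 1: 160/3
a_3 = 2: 427/8
a_4 = 2: 1014/19

1014/19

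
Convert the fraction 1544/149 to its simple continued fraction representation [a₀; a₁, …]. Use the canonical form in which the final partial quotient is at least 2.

1544 = 10·149 + 54, so a_0 = 10
149 = 2·54 + 41, so a_1 = 2
54 = 1·41 + 13, so a_2 = 1
41 = 3·13 + 2, so a_3 = 3
13 = 6·2 + 1, so a_4 = 6
2 = 2·1 + 0, so a_5 = 2

[10; 2, 1, 3, 6, 2]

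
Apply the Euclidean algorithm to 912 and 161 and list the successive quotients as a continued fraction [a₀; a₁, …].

[5; 1, 1, 1, 53]

912 = 5·161 + 107, so a_0 = 5
161 = 1·107 + 54, so a_1 = 1
107 = 1·54 + 53, so a_2 = 1
54 = 1·53 + 1, so a_3 = 1
53 = 53·1 + 0, so a_4 = 53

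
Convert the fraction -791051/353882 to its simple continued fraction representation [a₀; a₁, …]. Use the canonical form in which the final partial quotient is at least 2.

-791051 = -3·353882 + 270595, so a_0 = -3
353882 = 1·270595 + 83287, so a_1 = 1
270595 = 3·83287 + 20734, so a_2 = 3
83287 = 4·20734 + 351, so a_3 = 4
20734 = 59·351 + 25, so a_4 = 59
351 = 14·25 + 1, so a_5 = 14
25 = 25·1 + 0, so a_6 = 25

[-3; 1, 3, 4, 59, 14, 25]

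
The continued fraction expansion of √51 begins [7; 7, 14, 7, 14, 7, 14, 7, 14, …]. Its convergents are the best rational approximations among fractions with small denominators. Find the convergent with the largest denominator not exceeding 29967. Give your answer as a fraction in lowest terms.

a_0 = 7: 7/1  (≤ bound)
a_1 = 7: 50/7  (≤ bound)
a_2 = 14: 707/99  (≤ bound)
a_3 = 7: 4999/700  (≤ bound)
a_4 = 14: 70693/9899  (≤ bound)
a_5 = 7: 499850/69993  (> 29967, stop)

70693/9899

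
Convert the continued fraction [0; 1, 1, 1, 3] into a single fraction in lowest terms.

Start with 3.
1 + 1/(3/1) = 1 + 1/3 = 4/3
1 + 1/(4/3) = 1 + 3/4 = 7/4
1 + 1/(7/4) = 1 + 4/7 = 11/7
0 + 1/(11/7) = 0 + 7/11 = 7/11

7/11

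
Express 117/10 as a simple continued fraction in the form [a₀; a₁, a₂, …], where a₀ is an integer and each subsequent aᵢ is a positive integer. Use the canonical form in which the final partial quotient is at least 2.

[11; 1, 2, 3]

Run the Euclidean algorithm, recording each quotient:
117 ÷ 10 → quotient 11, remainder 7
10 ÷ 7 → quotient 1, remainder 3
7 ÷ 3 → quotient 2, remainder 1
3 ÷ 1 → quotient 3, remainder 0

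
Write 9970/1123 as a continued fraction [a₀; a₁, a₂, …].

[8; 1, 7, 5, 13, 2]

Apply division with remainder until the remainder is 0:
9970 = 8·1123 + 986, so a_0 = 8
1123 = 1·986 + 137, so a_1 = 1
986 = 7·137 + 27, so a_2 = 7
137 = 5·27 + 2, so a_3 = 5
27 = 13·2 + 1, so a_4 = 13
2 = 2·1 + 0, so a_5 = 2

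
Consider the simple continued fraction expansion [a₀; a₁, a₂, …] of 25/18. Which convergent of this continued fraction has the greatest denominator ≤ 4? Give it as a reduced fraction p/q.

a_0 = 1: 1/1  (≤ bound)
a_1 = 2: 3/2  (≤ bound)
a_2 = 1: 4/3  (≤ bound)
a_3 = 1: 7/5  (> 4, stop)

4/3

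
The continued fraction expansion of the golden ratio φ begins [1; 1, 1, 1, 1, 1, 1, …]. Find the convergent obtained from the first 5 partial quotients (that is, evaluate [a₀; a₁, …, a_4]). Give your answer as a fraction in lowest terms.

Start with 1.
1 + 1/(1/1) = 1 + 1/1 = 2/1
1 + 1/(2/1) = 1 + 1/2 = 3/2
1 + 1/(3/2) = 1 + 2/3 = 5/3
1 + 1/(5/3) = 1 + 3/5 = 8/5

8/5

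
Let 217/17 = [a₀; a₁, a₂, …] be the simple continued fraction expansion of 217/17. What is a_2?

217 ÷ 17 → quotient 12, remainder 13
17 ÷ 13 → quotient 1, remainder 4
13 ÷ 4 → quotient 3, remainder 1

3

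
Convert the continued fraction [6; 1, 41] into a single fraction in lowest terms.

a_0 = 6: 6/1
a_1 = 1: 7/1
a_2 = 41: 293/42

293/42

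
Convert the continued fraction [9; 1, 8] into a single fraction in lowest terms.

89/9

Start with 8.
1 + 1/(8/1) = 1 + 1/8 = 9/8
9 + 1/(9/8) = 9 + 8/9 = 89/9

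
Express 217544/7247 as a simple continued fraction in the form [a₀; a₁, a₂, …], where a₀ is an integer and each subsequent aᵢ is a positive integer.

Run the Euclidean algorithm, recording each quotient:
217544 = 30·7247 + 134, so a_0 = 30
7247 = 54·134 + 11, so a_1 = 54
134 = 12·11 + 2, so a_2 = 12
11 = 5·2 + 1, so a_3 = 5
2 = 2·1 + 0, so a_4 = 2

[30; 54, 12, 5, 2]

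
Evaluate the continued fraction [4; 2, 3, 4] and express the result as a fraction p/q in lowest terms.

Start with 4.
3 + 1/(4/1) = 3 + 1/4 = 13/4
2 + 1/(13/4) = 2 + 4/13 = 30/13
4 + 1/(30/13) = 4 + 13/30 = 133/30

133/30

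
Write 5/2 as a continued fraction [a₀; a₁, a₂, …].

[2; 2]

5 ÷ 2 → quotient 2, remainder 1
2 ÷ 1 → quotient 2, remainder 0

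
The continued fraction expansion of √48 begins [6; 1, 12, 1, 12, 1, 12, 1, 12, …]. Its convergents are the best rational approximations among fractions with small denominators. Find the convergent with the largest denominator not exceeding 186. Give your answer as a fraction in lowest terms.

1254/181

List convergents until the denominator exceeds the bound:
a_0 = 6: 6/1  (≤ bound)
a_1 = 1: 7/1  (≤ bound)
a_2 = 12: 90/13  (≤ bound)
a_3 = 1: 97/14  (≤ bound)
a_4 = 12: 1254/181  (≤ bound)
a_5 = 1: 1351/195  (> 186, stop)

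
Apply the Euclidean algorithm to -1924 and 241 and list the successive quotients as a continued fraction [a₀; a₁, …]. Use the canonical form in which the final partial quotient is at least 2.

[-8; 60, 4]

Run the Euclidean algorithm, recording each quotient:
-1924 = -8·241 + 4, so a_0 = -8
241 = 60·4 + 1, so a_1 = 60
4 = 4·1 + 0, so a_2 = 4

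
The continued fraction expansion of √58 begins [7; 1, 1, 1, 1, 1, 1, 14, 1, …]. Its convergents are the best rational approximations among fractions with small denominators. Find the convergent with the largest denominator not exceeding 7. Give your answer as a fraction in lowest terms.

38/5

a_0 = 7: 7/1  (≤ bound)
a_1 = 1: 8/1  (≤ bound)
a_2 = 1: 15/2  (≤ bound)
a_3 = 1: 23/3  (≤ bound)
a_4 = 1: 38/5  (≤ bound)
a_5 = 1: 61/8  (> 7, stop)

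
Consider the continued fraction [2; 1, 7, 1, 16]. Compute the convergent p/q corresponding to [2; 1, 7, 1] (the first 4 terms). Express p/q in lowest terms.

a_0 = 2: 2/1
a_1 = 1: 3/1
a_2 = 7: 23/8
a_3 = 1: 26/9

26/9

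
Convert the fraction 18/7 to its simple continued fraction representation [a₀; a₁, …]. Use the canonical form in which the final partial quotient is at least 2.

Apply division with remainder until the remainder is 0:
18 = 2·7 + 4, so a_0 = 2
7 = 1·4 + 3, so a_1 = 1
4 = 1·3 + 1, so a_2 = 1
3 = 3·1 + 0, so a_3 = 3

[2; 1, 1, 3]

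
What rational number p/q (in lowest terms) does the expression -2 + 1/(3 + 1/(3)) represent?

Start with 3.
3 + 1/(3/1) = 3 + 1/3 = 10/3
-2 + 1/(10/3) = -2 + 3/10 = -17/10

-17/10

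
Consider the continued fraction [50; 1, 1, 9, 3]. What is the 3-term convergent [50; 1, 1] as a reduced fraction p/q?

Start with 1.
1 + 1/(1/1) = 1 + 1/1 = 2/1
50 + 1/(2/1) = 50 + 1/2 = 101/2

101/2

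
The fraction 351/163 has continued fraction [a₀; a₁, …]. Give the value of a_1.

351 = 2·163 + 25, so a_0 = 2
163 = 6·25 + 13, so a_1 = 6

6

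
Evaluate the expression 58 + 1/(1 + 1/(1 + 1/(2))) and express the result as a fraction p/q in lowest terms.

Starting at the tail and folding back:
Start with 2.
1 + 1/(2/1) = 1 + 1/2 = 3/2
1 + 1/(3/2) = 1 + 2/3 = 5/3
58 + 1/(5/3) = 58 + 3/5 = 293/5

293/5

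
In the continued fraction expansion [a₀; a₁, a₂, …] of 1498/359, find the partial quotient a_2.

Apply division with remainder until the remainder is 0:
1498 = 4·359 + 62, so a_0 = 4
359 = 5·62 + 49, so a_1 = 5
62 = 1·49 + 13, so a_2 = 1

1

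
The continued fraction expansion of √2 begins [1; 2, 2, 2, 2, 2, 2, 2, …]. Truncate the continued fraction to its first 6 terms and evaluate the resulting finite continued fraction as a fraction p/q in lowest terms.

a_0 = 1: 1/1
a_1 = 2: 3/2
a_2 = 2: 7/5
a_3 = 2: 17/12
a_4 = 2: 41/29
a_5 = 2: 99/70

99/70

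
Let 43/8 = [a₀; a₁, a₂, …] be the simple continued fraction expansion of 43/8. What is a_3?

43 ÷ 8 → quotient 5, remainder 3
8 ÷ 3 → quotient 2, remainder 2
3 ÷ 2 → quotient 1, remainder 1
2 ÷ 1 → quotient 2, remainder 0

2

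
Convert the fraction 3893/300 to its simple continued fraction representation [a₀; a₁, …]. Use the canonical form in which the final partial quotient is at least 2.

[12; 1, 41, 1, 6]

⌊3893/300⌋ = 12, remainder 293
⌊300/293⌋ = 1, remainder 7
⌊293/7⌋ = 41, remainder 6
⌊7/6⌋ = 1, remainder 1
⌊6/1⌋ = 6, remainder 0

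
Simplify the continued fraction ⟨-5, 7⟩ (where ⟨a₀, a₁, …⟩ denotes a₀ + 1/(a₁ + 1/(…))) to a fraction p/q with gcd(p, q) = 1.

-34/7

a_0 = -5: -5/1
a_1 = 7: -34/7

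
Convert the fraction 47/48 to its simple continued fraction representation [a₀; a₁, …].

[0; 1, 47]

Repeatedly divide and take the remainder:
⌊47/48⌋ = 0, remainder 47
⌊48/47⌋ = 1, remainder 1
⌊47/1⌋ = 47, remainder 0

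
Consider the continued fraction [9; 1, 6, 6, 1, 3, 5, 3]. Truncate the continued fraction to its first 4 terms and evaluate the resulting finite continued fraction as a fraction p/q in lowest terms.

Start with 6.
6 + 1/(6/1) = 6 + 1/6 = 37/6
1 + 1/(37/6) = 1 + 6/37 = 43/37
9 + 1/(43/37) = 9 + 37/43 = 424/43

424/43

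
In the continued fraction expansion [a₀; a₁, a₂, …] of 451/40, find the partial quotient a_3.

451 ÷ 40 → quotient 11, remainder 11
40 ÷ 11 → quotient 3, remainder 7
11 ÷ 7 → quotient 1, remainder 4
7 ÷ 4 → quotient 1, remainder 3

1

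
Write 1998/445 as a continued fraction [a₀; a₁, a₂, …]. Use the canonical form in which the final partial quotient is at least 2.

⌊1998/445⌋ = 4, remainder 218
⌊445/218⌋ = 2, remainder 9
⌊218/9⌋ = 24, remainder 2
⌊9/2⌋ = 4, remainder 1
⌊2/1⌋ = 2, remainder 0

[4; 2, 24, 4, 2]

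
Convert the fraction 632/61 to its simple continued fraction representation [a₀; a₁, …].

Repeatedly divide and take the remainder:
632 ÷ 61 → quotient 10, remainder 22
61 ÷ 22 → quotient 2, remainder 17
22 ÷ 17 → quotient 1, remainder 5
17 ÷ 5 → quotient 3, remainder 2
5 ÷ 2 → quotient 2, remainder 1
2 ÷ 1 → quotient 2, remainder 0

[10; 2, 1, 3, 2, 2]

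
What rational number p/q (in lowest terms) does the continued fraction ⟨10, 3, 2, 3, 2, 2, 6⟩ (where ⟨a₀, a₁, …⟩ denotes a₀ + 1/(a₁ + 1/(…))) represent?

8840/859

a_0 = 10: 10/1
a_1 = 3: 31/3
a_2 = 2: 72/7
a_3 = 3: 247/24
a_4 = 2: 566/55
a_5 = 2: 1379/134
a_6 = 6: 8840/859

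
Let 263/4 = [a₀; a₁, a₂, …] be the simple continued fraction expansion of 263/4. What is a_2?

263 ÷ 4 → quotient 65, remainder 3
4 ÷ 3 → quotient 1, remainder 1
3 ÷ 1 → quotient 3, remainder 0

3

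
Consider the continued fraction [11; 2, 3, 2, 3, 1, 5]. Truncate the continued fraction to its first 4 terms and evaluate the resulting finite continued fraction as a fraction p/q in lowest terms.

183/16

Compute successive convergents:
a_0 = 11: 11/1
a_1 = 2: 23/2
a_2 = 3: 80/7
a_3 = 2: 183/16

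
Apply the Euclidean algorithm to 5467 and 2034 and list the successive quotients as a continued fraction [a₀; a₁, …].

5467 = 2·2034 + 1399, so a_0 = 2
2034 = 1·1399 + 635, so a_1 = 1
1399 = 2·635 + 129, so a_2 = 2
635 = 4·129 + 119, so a_3 = 4
129 = 1·119 + 10, so a_4 = 1
119 = 11·10 + 9, so a_5 = 11
10 = 1·9 + 1, so a_6 = 1
9 = 9·1 + 0, so a_7 = 9

[2; 1, 2, 4, 1, 11, 1, 9]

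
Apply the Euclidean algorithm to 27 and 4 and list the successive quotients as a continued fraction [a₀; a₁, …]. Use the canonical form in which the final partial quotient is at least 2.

⌊27/4⌋ = 6, remainder 3
⌊4/3⌋ = 1, remainder 1
⌊3/1⌋ = 3, remainder 0

[6; 1, 3]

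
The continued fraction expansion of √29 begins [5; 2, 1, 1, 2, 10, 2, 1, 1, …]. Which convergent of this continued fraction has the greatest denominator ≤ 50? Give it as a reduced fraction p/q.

70/13

List convergents until the denominator exceeds the bound:
a_0 = 5: 5/1  (≤ bound)
a_1 = 2: 11/2  (≤ bound)
a_2 = 1: 16/3  (≤ bound)
a_3 = 1: 27/5  (≤ bound)
a_4 = 2: 70/13  (≤ bound)
a_5 = 10: 727/135  (> 50, stop)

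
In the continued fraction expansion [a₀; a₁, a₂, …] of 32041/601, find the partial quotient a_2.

Run the Euclidean algorithm, recording each quotient:
⌊32041/601⌋ = 53, remainder 188
⌊601/188⌋ = 3, remainder 37
⌊188/37⌋ = 5, remainder 3

5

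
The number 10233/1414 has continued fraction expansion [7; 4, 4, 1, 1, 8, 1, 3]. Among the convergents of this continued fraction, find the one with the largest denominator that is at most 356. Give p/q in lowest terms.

a_0 = 7: 7/1  (≤ bound)
a_1 = 4: 29/4  (≤ bound)
a_2 = 4: 123/17  (≤ bound)
a_3 = 1: 152/21  (≤ bound)
a_4 = 1: 275/38  (≤ bound)
a_5 = 8: 2352/325  (≤ bound)
a_6 = 1: 2627/363  (> 356, stop)

2352/325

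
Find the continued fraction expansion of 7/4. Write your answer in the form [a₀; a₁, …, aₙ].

[1; 1, 3]

7 = 1·4 + 3, so a_0 = 1
4 = 1·3 + 1, so a_1 = 1
3 = 3·1 + 0, so a_2 = 3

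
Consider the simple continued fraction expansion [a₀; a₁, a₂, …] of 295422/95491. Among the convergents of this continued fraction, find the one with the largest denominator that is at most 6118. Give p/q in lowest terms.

2806/907

List convergents until the denominator exceeds the bound:
a_0 = 3: 3/1  (≤ bound)
a_1 = 10: 31/10  (≤ bound)
a_2 = 1: 34/11  (≤ bound)
a_3 = 2: 99/32  (≤ bound)
a_4 = 28: 2806/907  (≤ bound)
a_5 = 13: 36577/11823  (> 6118, stop)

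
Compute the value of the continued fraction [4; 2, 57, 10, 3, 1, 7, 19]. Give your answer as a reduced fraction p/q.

Start with 19.
7 + 1/(19/1) = 7 + 1/19 = 134/19
1 + 1/(134/19) = 1 + 19/134 = 153/134
3 + 1/(153/134) = 3 + 134/153 = 593/153
10 + 1/(593/153) = 10 + 153/593 = 6083/593
57 + 1/(6083/593) = 57 + 593/6083 = 347324/6083
2 + 1/(347324/6083) = 2 + 6083/347324 = 700731/347324
4 + 1/(700731/347324) = 4 + 347324/700731 = 3150248/700731

3150248/700731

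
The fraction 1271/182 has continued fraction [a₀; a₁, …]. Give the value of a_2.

59

1271 = 6·182 + 179, so a_0 = 6
182 = 1·179 + 3, so a_1 = 1
179 = 59·3 + 2, so a_2 = 59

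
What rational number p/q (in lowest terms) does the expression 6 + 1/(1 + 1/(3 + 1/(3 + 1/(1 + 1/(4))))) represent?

Start with 4.
1 + 1/(4/1) = 1 + 1/4 = 5/4
3 + 1/(5/4) = 3 + 4/5 = 19/5
3 + 1/(19/5) = 3 + 5/19 = 62/19
1 + 1/(62/19) = 1 + 19/62 = 81/62
6 + 1/(81/62) = 6 + 62/81 = 548/81

548/81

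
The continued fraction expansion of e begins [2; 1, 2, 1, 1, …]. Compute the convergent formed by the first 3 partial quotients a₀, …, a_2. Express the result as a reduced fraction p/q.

8/3

Starting at the tail and folding back:
Start with 2.
1 + 1/(2/1) = 1 + 1/2 = 3/2
2 + 1/(3/2) = 2 + 2/3 = 8/3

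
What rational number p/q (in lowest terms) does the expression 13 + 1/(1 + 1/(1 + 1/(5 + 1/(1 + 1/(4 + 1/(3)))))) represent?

Collapse the nested fraction from the inside out:
Start with 3.
4 + 1/(3/1) = 4 + 1/3 = 13/3
1 + 1/(13/3) = 1 + 3/13 = 16/13
5 + 1/(16/13) = 5 + 13/16 = 93/16
1 + 1/(93/16) = 1 + 16/93 = 109/93
1 + 1/(109/93) = 1 + 93/109 = 202/109
13 + 1/(202/109) = 13 + 109/202 = 2735/202

2735/202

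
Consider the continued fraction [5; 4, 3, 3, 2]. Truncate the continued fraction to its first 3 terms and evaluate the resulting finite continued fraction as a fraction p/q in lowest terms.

Start with 3.
4 + 1/(3/1) = 4 + 1/3 = 13/3
5 + 1/(13/3) = 5 + 3/13 = 68/13

68/13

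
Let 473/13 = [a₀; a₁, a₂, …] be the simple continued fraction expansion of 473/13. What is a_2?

473 = 36·13 + 5, so a_0 = 36
13 = 2·5 + 3, so a_1 = 2
5 = 1·3 + 2, so a_2 = 1

1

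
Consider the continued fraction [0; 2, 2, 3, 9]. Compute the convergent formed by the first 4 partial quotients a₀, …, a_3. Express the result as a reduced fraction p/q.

a_0 = 0: 0/1
a_1 = 2: 1/2
a_2 = 2: 2/5
a_3 = 3: 7/17

7/17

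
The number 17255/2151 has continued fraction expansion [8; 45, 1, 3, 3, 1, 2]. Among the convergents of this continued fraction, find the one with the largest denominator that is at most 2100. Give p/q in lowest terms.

List convergents until the denominator exceeds the bound:
a_0 = 8: 8/1  (≤ bound)
a_1 = 45: 361/45  (≤ bound)
a_2 = 1: 369/46  (≤ bound)
a_3 = 3: 1468/183  (≤ bound)
a_4 = 3: 4773/595  (≤ bound)
a_5 = 1: 6241/778  (≤ bound)
a_6 = 2: 17255/2151  (> 2100, stop)

6241/778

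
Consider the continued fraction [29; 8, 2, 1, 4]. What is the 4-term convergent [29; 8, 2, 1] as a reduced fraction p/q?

a_0 = 29: 29/1
a_1 = 8: 233/8
a_2 = 2: 495/17
a_3 = 1: 728/25

728/25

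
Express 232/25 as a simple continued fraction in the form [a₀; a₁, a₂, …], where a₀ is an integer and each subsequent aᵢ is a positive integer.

[9; 3, 1, 1, 3]

Apply division with remainder until the remainder is 0:
232 = 9·25 + 7, so a_0 = 9
25 = 3·7 + 4, so a_1 = 3
7 = 1·4 + 3, so a_2 = 1
4 = 1·3 + 1, so a_3 = 1
3 = 3·1 + 0, so a_4 = 3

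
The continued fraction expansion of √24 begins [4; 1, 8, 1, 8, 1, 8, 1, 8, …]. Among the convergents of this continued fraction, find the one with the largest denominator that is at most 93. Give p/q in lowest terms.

List convergents until the denominator exceeds the bound:
a_0 = 4: 4/1  (≤ bound)
a_1 = 1: 5/1  (≤ bound)
a_2 = 8: 44/9  (≤ bound)
a_3 = 1: 49/10  (≤ bound)
a_4 = 8: 436/89  (≤ bound)
a_5 = 1: 485/99  (> 93, stop)

436/89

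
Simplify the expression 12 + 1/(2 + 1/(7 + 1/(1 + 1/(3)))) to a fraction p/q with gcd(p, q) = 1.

Use the convergent recurrence hₖ = aₖ·hₖ₋₁ + hₖ₋₂ (and likewise for the denominators kₖ):
a_0 = 12: 12/1
a_1 = 2: 25/2
a_2 = 7: 187/15
a_3 = 1: 212/17
a_4 = 3: 823/66

823/66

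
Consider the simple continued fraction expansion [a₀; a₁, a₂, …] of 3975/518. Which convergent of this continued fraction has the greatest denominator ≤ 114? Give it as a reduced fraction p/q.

List convergents until the denominator exceeds the bound:
a_0 = 7: 7/1  (≤ bound)
a_1 = 1: 8/1  (≤ bound)
a_2 = 2: 23/3  (≤ bound)
a_3 = 15: 353/46  (≤ bound)
a_4 = 2: 729/95  (≤ bound)
a_5 = 1: 1082/141  (> 114, stop)

729/95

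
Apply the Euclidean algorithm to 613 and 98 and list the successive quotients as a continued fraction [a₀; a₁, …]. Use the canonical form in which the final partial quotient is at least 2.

[6; 3, 1, 11, 2]

613 = 6·98 + 25, so a_0 = 6
98 = 3·25 + 23, so a_1 = 3
25 = 1·23 + 2, so a_2 = 1
23 = 11·2 + 1, so a_3 = 11
2 = 2·1 + 0, so a_4 = 2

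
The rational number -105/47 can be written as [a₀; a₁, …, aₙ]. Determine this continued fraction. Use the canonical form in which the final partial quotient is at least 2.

[-3; 1, 3, 3, 1, 2]

-105 = -3·47 + 36, so a_0 = -3
47 = 1·36 + 11, so a_1 = 1
36 = 3·11 + 3, so a_2 = 3
11 = 3·3 + 2, so a_3 = 3
3 = 1·2 + 1, so a_4 = 1
2 = 2·1 + 0, so a_5 = 2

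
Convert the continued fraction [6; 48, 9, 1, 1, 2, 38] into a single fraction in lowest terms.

533779/88656

Collapse the nested fraction from the inside out:
Start with 38.
2 + 1/(38/1) = 2 + 1/38 = 77/38
1 + 1/(77/38) = 1 + 38/77 = 115/77
1 + 1/(115/77) = 1 + 77/115 = 192/115
9 + 1/(192/115) = 9 + 115/192 = 1843/192
48 + 1/(1843/192) = 48 + 192/1843 = 88656/1843
6 + 1/(88656/1843) = 6 + 1843/88656 = 533779/88656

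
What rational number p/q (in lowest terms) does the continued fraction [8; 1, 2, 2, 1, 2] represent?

235/27

a_0 = 8: 8/1
a_1 = 1: 9/1
a_2 = 2: 26/3
a_3 = 2: 61/7
a_4 = 1: 87/10
a_5 = 2: 235/27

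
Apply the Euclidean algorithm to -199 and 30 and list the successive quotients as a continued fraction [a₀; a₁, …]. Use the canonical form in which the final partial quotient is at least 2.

[-7; 2, 1, 2, 1, 2]

⌊-199/30⌋ = -7, remainder 11
⌊30/11⌋ = 2, remainder 8
⌊11/8⌋ = 1, remainder 3
⌊8/3⌋ = 2, remainder 2
⌊3/2⌋ = 1, remainder 1
⌊2/1⌋ = 2, remainder 0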